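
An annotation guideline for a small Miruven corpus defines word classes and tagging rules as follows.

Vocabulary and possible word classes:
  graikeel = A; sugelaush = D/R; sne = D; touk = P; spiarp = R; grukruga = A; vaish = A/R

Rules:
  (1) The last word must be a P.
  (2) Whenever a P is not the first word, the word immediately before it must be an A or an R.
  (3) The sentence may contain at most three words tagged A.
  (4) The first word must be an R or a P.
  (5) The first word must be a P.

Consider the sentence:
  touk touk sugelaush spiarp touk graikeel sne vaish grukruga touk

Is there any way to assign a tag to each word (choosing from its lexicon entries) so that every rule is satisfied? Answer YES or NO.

Candidates per position — 1:touk {P}; 2:touk {P}; 3:sugelaush {D,R}; 4:spiarp {R}; 5:touk {P}; 6:graikeel {A}; 7:sne {D}; 8:vaish {A,R}; 9:grukruga {A}; 10:touk {P}.
Rule 2 cannot be satisfied by any choice of tags from the lexicon.
So there is no consistent tagging.

NO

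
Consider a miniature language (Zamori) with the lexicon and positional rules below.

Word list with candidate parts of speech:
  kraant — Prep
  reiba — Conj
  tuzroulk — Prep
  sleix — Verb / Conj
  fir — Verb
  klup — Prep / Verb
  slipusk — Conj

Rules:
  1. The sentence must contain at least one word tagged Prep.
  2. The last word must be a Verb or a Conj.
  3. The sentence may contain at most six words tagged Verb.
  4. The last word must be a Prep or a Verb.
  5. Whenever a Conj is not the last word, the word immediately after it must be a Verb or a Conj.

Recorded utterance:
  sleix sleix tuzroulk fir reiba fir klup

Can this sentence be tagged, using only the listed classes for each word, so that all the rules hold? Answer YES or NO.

YES

Candidates per position — 1:sleix {Verb,Conj}; 2:sleix {Verb,Conj}; 3:tuzroulk {Prep}; 4:fir {Verb}; 5:reiba {Conj}; 6:fir {Verb}; 7:klup {Prep,Verb}.
One satisfying assignment: Conj Verb Prep Verb Conj Verb Verb.
Verifying each rule — rule 1 ok; rule 2 ok; rule 3 ok; rule 4 ok; rule 5 ok.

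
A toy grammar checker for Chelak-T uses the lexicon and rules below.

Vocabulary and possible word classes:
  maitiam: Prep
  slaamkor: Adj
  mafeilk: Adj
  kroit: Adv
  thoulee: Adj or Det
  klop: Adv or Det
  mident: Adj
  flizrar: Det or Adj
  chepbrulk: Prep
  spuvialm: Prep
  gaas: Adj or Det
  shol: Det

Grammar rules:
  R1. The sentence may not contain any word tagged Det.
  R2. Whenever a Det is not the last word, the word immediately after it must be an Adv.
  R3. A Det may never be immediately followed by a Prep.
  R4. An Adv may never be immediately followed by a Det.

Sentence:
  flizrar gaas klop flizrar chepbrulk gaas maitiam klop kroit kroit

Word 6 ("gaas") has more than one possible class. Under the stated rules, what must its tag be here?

Candidates per position — 1:flizrar {Det,Adj}; 2:gaas {Adj,Det}; 3:klop {Adv,Det}; 4:flizrar {Det,Adj}; 5:chepbrulk {Prep}; 6:gaas {Adj,Det}; 7:maitiam {Prep}; 8:klop {Adv,Det}; 9:kroit {Adv}; 10:kroit {Adv}.
Position 1: Det is ruled out by rule 1; that leaves Adj.
Position 2: Det is ruled out by rule 1; that leaves Adj.
Position 3: Det is ruled out by rule 1; that leaves Adv.
Position 4: Det is ruled out by rule 1; that leaves Adj.
Position 6: Det is ruled out by rule 1; that leaves Adj.
Position 8: Det is ruled out by rule 1; that leaves Adv.
The only consistent sequence is: Adj Adj Adv Adj Prep Adj Prep Adv Adv Adv.
Rule-by-rule: rule 1 ✓; rule 2 ✓; rule 3 ✓; rule 4 ✓.

Adj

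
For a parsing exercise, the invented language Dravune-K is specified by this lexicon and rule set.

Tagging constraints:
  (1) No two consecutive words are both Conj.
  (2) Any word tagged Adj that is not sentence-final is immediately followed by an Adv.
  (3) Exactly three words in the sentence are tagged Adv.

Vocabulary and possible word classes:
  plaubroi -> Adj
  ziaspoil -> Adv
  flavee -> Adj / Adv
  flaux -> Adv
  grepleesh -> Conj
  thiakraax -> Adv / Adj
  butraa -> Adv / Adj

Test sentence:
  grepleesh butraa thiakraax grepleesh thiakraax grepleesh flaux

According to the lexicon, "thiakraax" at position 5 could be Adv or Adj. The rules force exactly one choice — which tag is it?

Candidates per position — 1:grepleesh {Conj}; 2:butraa {Adv,Adj}; 3:thiakraax {Adv,Adj}; 4:grepleesh {Conj}; 5:thiakraax {Adv,Adj}; 6:grepleesh {Conj}; 7:flaux {Adv}.
Position 3: tagging it Adj would leave rule 2 unsatisfiable, so it must be Adv.
Position 5: tagging it Adj would leave rule 2 unsatisfiable, so it must be Adv.
Position 2: tagging it Adv would leave rule 3 unsatisfiable, so it must be Adj.
The unique satisfying tagging is: Conj Adj Adv Conj Adv Conj Adv.
Rule-by-rule: rule 1 holds; rule 2 holds; rule 3 holds.

Adv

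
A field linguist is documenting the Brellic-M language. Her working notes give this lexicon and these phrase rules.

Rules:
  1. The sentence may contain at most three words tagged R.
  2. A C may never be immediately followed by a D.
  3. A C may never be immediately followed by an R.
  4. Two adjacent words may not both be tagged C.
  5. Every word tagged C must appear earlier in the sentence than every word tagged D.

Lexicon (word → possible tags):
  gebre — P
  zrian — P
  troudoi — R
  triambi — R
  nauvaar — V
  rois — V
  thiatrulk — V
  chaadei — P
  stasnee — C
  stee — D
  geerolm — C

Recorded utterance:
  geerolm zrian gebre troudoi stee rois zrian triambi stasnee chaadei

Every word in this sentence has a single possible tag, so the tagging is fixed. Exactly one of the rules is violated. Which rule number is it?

Fixed tagging: C P P R D V P R C P.
Applying the rules: R1 holds, R2 holds, R3 holds, R4 holds, R5 violated.
Only rule 5 fails.

5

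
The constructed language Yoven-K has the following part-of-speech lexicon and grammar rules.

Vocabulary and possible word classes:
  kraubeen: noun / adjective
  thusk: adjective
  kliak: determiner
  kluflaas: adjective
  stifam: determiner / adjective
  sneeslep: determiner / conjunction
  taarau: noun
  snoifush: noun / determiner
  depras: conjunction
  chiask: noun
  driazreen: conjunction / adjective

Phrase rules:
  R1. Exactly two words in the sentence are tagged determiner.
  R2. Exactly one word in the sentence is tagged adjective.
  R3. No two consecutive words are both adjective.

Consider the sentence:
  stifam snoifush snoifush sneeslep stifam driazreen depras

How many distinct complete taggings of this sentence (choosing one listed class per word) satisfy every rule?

7

Candidates per position — 1:stifam {determiner,adjective}; 2:snoifush {noun,determiner}; 3:snoifush {noun,determiner}; 4:sneeslep {determiner,conjunction}; 5:stifam {determiner,adjective}; 6:driazreen {conjunction,adjective}; 7:depras {conjunction}.
There are 64 candidate sequences in total.
Checking each against the rules leaves 7 sequences.
Count = 7.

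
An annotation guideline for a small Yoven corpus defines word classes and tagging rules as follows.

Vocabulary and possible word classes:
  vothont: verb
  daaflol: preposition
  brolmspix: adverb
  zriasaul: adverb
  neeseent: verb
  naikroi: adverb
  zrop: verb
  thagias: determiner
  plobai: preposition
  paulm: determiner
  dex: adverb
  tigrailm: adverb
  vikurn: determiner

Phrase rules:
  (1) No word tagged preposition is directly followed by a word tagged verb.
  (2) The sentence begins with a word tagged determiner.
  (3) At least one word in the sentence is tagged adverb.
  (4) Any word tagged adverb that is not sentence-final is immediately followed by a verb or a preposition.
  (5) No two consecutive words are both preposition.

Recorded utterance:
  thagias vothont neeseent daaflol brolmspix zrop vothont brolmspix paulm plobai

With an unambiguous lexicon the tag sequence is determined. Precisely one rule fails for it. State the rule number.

Fixed tagging: determiner verb verb preposition adverb verb verb adverb determiner preposition.
Rule check: R1 pass, R2 pass, R3 pass, R4 fail, R5 pass.
Only rule 4 fails.

4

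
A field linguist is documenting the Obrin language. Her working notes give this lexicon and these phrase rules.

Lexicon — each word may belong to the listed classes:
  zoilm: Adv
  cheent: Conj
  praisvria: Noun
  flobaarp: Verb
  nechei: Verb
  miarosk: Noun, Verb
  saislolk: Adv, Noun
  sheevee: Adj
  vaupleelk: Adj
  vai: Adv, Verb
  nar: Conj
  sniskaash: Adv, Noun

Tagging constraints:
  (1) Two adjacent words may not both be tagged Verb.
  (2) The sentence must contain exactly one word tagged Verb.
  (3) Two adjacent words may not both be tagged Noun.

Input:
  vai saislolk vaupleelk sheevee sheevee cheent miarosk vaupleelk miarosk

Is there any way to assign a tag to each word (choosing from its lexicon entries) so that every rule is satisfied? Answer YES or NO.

Candidates per position — 1:vai {Adv,Verb}; 2:saislolk {Adv,Noun}; 3:vaupleelk {Adj}; 4:sheevee {Adj}; 5:sheevee {Adj}; 6:cheent {Conj}; 7:miarosk {Noun,Verb}; 8:vaupleelk {Adj}; 9:miarosk {Noun,Verb}.
One satisfying assignment: Adv Noun Adj Adj Adj Conj Verb Adj Noun.
Checking: rule 1 ok; rule 2 ok; rule 3 ok.

YES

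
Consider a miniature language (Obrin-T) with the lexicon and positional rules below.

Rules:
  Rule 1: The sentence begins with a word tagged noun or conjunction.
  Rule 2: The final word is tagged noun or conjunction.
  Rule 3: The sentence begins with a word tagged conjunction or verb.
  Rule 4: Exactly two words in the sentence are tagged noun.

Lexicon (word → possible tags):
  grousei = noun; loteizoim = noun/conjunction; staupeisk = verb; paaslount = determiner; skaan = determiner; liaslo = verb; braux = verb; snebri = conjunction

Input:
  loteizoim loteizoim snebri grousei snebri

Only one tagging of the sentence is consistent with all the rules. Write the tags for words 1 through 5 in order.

Candidates per position — 1:loteizoim {noun,conjunction}; 2:loteizoim {noun,conjunction}; 3:snebri {conjunction}; 4:grousei {noun}; 5:snebri {conjunction}.
At position 1, choosing noun makes rule 3 impossible to satisfy; hence conjunction.
At position 2, choosing conjunction makes rule 4 impossible to satisfy; hence noun.
The only consistent sequence is: conjunction noun conjunction noun conjunction.
Rule-by-rule: rule 1 ok; rule 2 ok; rule 3 ok; rule 4 ok.

conjunction noun conjunction noun conjunction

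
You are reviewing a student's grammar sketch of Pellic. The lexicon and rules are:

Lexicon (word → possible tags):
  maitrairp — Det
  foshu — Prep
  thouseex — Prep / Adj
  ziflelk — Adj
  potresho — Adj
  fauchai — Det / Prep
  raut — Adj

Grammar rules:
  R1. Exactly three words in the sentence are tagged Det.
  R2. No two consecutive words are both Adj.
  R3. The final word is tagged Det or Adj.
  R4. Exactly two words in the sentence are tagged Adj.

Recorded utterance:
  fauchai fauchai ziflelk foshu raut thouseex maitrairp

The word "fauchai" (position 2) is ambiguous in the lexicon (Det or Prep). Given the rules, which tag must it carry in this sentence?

Candidates per position — 1:fauchai {Det,Prep}; 2:fauchai {Det,Prep}; 3:ziflelk {Adj}; 4:foshu {Prep}; 5:raut {Adj}; 6:thouseex {Prep,Adj}; 7:maitrairp {Det}.
Position 1: Prep is ruled out by rule 1; that leaves Det.
Position 2: Prep is ruled out by rule 1; that leaves Det.
Position 6: Adj is ruled out by rule 2; that leaves Prep.
The unique satisfying tagging is: Det Det Adj Prep Adj Prep Det.
Check: rule 1 satisfied; rule 2 satisfied; rule 3 satisfied; rule 4 satisfied.

Det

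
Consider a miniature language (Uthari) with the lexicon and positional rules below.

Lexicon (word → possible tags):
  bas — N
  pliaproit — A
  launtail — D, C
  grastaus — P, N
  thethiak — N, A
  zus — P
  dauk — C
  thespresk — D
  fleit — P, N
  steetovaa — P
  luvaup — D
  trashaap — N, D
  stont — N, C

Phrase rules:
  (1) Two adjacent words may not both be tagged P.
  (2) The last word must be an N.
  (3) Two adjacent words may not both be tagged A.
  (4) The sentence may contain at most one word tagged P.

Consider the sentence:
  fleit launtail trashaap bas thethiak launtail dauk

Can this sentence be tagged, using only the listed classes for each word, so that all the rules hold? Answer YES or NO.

NO

Candidates per position — 1:fleit {P,N}; 2:launtail {D,C}; 3:trashaap {N,D}; 4:bas {N}; 5:thethiak {N,A}; 6:launtail {D,C}; 7:dauk {C}.
Rule 2 cannot be satisfied by any choice of tags from the lexicon.
So there is no consistent tagging.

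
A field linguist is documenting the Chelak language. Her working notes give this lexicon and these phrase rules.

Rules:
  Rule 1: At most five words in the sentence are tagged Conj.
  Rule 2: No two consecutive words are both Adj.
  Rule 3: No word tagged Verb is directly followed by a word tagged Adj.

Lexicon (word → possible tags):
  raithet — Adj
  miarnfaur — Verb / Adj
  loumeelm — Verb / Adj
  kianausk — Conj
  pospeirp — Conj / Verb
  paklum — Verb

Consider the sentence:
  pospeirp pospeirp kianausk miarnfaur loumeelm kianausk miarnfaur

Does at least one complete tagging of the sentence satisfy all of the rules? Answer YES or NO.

YES

Candidates per position — 1:pospeirp {Conj,Verb}; 2:pospeirp {Conj,Verb}; 3:kianausk {Conj}; 4:miarnfaur {Verb,Adj}; 5:loumeelm {Verb,Adj}; 6:kianausk {Conj}; 7:miarnfaur {Verb,Adj}.
One satisfying assignment: Conj Verb Conj Adj Verb Conj Verb.
Checking: rule 1 ✓; rule 2 ✓; rule 3 ✓.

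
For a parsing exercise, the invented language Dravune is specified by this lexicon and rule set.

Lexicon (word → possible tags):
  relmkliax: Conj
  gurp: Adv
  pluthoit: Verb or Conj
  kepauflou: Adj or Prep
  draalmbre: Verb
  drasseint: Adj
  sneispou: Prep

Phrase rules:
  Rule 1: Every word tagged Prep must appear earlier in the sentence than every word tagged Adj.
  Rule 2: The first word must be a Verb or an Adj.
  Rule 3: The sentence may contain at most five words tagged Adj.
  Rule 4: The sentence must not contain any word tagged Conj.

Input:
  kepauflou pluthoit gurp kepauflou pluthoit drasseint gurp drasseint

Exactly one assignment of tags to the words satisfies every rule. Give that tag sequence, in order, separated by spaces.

Candidates per position — 1:kepauflou {Adj,Prep}; 2:pluthoit {Verb,Conj}; 3:gurp {Adv}; 4:kepauflou {Adj,Prep}; 5:pluthoit {Verb,Conj}; 6:drasseint {Adj}; 7:gurp {Adv}; 8:drasseint {Adj}.
Position 1: tagging it Prep would leave rule 2 unsatisfiable, so it must be Adj.
Position 2: tagging it Conj would leave rule 4 unsatisfiable, so it must be Verb.
Position 4: tagging it Prep would leave rule 1 unsatisfiable, so it must be Adj.
Position 5: tagging it Conj would leave rule 4 unsatisfiable, so it must be Verb.
So the tagging must be: Adj Verb Adv Adj Verb Adj Adv Adj.
Check: rule 1 ok; rule 2 ok; rule 3 ok; rule 4 ok.

Adj Verb Adv Adj Verb Adj Adv Adj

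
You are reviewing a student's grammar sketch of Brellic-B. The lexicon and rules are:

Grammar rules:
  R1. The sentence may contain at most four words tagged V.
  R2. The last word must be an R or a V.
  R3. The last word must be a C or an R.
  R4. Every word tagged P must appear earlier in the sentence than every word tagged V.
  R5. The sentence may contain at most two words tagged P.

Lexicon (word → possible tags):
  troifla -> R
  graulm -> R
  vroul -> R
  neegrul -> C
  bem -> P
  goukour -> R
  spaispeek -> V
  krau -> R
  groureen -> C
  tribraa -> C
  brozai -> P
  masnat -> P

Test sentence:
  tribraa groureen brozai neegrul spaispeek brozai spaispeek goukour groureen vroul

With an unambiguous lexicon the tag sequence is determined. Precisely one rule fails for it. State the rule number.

Fixed tagging: C C P C V P V R C R.
Checking each rule: R1 ✓, R2 ✓, R3 ✓, R4 ✗, R5 ✓.
Only rule 4 fails.

4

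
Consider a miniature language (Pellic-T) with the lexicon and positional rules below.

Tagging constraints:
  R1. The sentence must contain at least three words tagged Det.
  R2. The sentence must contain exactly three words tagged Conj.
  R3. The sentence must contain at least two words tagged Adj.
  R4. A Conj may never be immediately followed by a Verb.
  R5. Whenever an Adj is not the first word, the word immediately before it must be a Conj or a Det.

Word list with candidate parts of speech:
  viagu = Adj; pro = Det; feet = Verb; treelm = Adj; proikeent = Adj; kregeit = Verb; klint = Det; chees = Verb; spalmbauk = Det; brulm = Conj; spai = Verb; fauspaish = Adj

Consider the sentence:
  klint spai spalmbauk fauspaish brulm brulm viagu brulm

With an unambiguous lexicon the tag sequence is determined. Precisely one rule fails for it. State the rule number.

Fixed tagging: Det Verb Det Adj Conj Conj Adj Conj.
Checking each rule: R1 fails, R2 ok, R3 ok, R4 ok, R5 ok.
Only rule 1 fails.

1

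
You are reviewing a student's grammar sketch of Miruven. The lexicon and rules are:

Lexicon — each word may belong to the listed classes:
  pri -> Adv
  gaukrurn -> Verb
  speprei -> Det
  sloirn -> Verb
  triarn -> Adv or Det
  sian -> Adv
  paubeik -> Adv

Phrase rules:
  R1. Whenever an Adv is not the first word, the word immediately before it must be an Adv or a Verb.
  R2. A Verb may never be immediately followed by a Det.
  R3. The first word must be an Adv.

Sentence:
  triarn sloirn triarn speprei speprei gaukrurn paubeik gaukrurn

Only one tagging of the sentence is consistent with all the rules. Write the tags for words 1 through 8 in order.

Adv Verb Adv Det Det Verb Adv Verb

Candidates per position — 1:triarn {Adv,Det}; 2:sloirn {Verb}; 3:triarn {Adv,Det}; 4:speprei {Det}; 5:speprei {Det}; 6:gaukrurn {Verb}; 7:paubeik {Adv}; 8:gaukrurn {Verb}.
At position 1, choosing Det makes rule 3 impossible to satisfy; hence Adv.
At position 3, choosing Det makes rule 2 impossible to satisfy; hence Adv.
The unique satisfying tagging is: Adv Verb Adv Det Det Verb Adv Verb.
Rule-by-rule: rule 1 ✓; rule 2 ✓; rule 3 ✓.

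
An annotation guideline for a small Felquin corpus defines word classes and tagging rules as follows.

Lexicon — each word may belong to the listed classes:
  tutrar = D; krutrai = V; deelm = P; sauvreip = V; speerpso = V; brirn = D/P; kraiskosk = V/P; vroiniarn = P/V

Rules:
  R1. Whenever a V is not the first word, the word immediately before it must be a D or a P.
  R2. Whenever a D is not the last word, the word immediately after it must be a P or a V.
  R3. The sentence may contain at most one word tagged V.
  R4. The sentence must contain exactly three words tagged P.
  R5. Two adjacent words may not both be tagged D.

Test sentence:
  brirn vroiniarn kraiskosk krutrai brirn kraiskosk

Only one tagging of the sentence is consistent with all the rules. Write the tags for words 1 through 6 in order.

D P P V D P

Candidates per position — 1:brirn {D,P}; 2:vroiniarn {P,V}; 3:kraiskosk {V,P}; 4:krutrai {V}; 5:brirn {D,P}; 6:kraiskosk {V,P}.
Position 2: tagging it V would leave rule 3 unsatisfiable, so it must be P.
Position 3: tagging it V would leave rule 1 unsatisfiable, so it must be P.
Position 6: tagging it V would leave rule 3 unsatisfiable, so it must be P.
Position 1: tagging it P would leave rule 4 unsatisfiable, so it must be D.
Position 5: tagging it P would leave rule 4 unsatisfiable, so it must be D.
The unique satisfying tagging is: D P P V D P.
Checking: rule 1 satisfied; rule 2 satisfied; rule 3 satisfied; rule 4 satisfied; rule 5 satisfied.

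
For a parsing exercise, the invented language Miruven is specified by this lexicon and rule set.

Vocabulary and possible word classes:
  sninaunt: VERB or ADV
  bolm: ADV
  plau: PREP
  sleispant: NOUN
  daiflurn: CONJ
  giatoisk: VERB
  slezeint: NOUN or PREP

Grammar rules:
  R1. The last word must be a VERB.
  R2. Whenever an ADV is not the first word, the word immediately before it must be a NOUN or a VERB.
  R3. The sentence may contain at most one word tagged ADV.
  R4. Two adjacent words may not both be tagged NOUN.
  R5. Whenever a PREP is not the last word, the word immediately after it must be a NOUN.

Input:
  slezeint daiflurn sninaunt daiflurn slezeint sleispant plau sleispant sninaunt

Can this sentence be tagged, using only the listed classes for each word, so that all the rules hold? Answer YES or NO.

Candidates per position — 1:slezeint {NOUN,PREP}; 2:daiflurn {CONJ}; 3:sninaunt {VERB,ADV}; 4:daiflurn {CONJ}; 5:slezeint {NOUN,PREP}; 6:sleispant {NOUN}; 7:plau {PREP}; 8:sleispant {NOUN}; 9:sninaunt {VERB,ADV}.
One satisfying assignment: NOUN CONJ VERB CONJ PREP NOUN PREP NOUN VERB.
Verifying each rule — rule 1 satisfied; rule 2 satisfied; rule 3 satisfied; rule 4 satisfied; rule 5 satisfied.

YES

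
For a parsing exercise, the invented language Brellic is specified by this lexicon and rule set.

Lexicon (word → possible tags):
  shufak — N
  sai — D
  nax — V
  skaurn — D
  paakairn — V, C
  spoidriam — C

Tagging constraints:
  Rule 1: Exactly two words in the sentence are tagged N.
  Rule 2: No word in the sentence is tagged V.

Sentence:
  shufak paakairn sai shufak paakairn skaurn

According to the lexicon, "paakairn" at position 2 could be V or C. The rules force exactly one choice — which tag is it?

Candidates per position — 1:shufak {N}; 2:paakairn {V,C}; 3:sai {D}; 4:shufak {N}; 5:paakairn {V,C}; 6:skaurn {D}.
At position 2, choosing V makes rule 2 impossible to satisfy; hence C.
At position 5, choosing V makes rule 2 impossible to satisfy; hence C.
The only consistent sequence is: N C D N C D.
Checking: rule 1 holds; rule 2 holds.

C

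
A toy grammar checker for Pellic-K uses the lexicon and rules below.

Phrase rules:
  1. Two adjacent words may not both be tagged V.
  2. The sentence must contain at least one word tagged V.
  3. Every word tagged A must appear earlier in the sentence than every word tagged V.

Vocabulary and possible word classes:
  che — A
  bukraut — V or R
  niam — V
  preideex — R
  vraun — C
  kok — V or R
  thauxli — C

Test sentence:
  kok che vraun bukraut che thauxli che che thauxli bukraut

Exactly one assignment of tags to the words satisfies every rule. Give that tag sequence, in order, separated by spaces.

Candidates per position — 1:kok {V,R}; 2:che {A}; 3:vraun {C}; 4:bukraut {V,R}; 5:che {A}; 6:thauxli {C}; 7:che {A}; 8:che {A}; 9:thauxli {C}; 10:bukraut {V,R}.
Position 1: tagging it V would leave rule 3 unsatisfiable, so it must be R.
Position 4: tagging it V would leave rule 3 unsatisfiable, so it must be R.
Position 10: tagging it R would leave rule 2 unsatisfiable, so it must be V.
The only consistent sequence is: R A C R A C A A C V.
Check: rule 1 satisfied; rule 2 satisfied; rule 3 satisfied.

R A C R A C A A C V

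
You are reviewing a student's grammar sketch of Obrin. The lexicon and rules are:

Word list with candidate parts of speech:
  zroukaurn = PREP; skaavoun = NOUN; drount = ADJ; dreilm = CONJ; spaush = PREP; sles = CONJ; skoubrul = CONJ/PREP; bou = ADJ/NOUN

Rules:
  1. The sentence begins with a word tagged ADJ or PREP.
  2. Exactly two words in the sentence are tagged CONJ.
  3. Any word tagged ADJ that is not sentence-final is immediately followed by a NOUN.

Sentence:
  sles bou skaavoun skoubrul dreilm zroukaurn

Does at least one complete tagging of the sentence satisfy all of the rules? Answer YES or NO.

Candidates per position — 1:sles {CONJ}; 2:bou {ADJ,NOUN}; 3:skaavoun {NOUN}; 4:skoubrul {CONJ,PREP}; 5:dreilm {CONJ}; 6:zroukaurn {PREP}.
Rule 1 cannot be satisfied by any choice of tags from the lexicon.
So there is no consistent tagging.

NO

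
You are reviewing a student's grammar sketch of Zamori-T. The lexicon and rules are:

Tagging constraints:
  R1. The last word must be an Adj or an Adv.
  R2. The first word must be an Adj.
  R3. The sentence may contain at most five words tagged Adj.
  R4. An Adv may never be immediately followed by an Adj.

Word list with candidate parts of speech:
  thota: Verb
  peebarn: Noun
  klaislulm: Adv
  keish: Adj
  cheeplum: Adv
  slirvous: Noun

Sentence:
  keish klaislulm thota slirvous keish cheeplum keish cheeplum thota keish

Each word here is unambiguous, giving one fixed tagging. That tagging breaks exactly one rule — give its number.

4

Fixed tagging: Adj Adv Verb Noun Adj Adv Adj Adv Verb Adj.
Applying the rules: R1 ok, R2 ok, R3 ok, R4 fails.
Only rule 4 fails.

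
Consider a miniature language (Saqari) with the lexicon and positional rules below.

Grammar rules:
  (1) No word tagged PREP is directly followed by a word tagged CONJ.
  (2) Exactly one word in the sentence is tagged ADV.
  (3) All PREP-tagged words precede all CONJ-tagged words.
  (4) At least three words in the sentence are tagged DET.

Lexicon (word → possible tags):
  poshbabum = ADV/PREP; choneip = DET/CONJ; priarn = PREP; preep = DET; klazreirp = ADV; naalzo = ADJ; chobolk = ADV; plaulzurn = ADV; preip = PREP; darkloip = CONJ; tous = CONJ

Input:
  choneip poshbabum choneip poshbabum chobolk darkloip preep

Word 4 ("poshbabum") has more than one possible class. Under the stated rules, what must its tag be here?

PREP

Candidates per position — 1:choneip {DET,CONJ}; 2:poshbabum {ADV,PREP}; 3:choneip {DET,CONJ}; 4:poshbabum {ADV,PREP}; 5:chobolk {ADV}; 6:darkloip {CONJ}; 7:preep {DET}.
Position 1: CONJ is ruled out by rule 4; that leaves DET.
Position 2: ADV is ruled out by rule 2; that leaves PREP.
Position 3: CONJ is ruled out by rule 1; that leaves DET.
Position 4: ADV is ruled out by rule 2; that leaves PREP.
The only consistent sequence is: DET PREP DET PREP ADV CONJ DET.
Rule-by-rule: rule 1 satisfied; rule 2 satisfied; rule 3 satisfied; rule 4 satisfied.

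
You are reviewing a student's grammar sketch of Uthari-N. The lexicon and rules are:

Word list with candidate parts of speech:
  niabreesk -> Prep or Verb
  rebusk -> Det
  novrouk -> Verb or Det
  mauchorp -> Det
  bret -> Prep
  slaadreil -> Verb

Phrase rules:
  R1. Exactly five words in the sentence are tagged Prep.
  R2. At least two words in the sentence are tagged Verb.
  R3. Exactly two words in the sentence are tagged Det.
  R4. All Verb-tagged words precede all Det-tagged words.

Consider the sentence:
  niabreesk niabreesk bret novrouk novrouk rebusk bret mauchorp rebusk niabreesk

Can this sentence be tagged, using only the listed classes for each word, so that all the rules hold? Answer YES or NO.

NO

Candidates per position — 1:niabreesk {Prep,Verb}; 2:niabreesk {Prep,Verb}; 3:bret {Prep}; 4:novrouk {Verb,Det}; 5:novrouk {Verb,Det}; 6:rebusk {Det}; 7:bret {Prep}; 8:mauchorp {Det}; 9:rebusk {Det}; 10:niabreesk {Prep,Verb}.
Rule 3 cannot be satisfied by any choice of tags from the lexicon.
So there is no consistent tagging.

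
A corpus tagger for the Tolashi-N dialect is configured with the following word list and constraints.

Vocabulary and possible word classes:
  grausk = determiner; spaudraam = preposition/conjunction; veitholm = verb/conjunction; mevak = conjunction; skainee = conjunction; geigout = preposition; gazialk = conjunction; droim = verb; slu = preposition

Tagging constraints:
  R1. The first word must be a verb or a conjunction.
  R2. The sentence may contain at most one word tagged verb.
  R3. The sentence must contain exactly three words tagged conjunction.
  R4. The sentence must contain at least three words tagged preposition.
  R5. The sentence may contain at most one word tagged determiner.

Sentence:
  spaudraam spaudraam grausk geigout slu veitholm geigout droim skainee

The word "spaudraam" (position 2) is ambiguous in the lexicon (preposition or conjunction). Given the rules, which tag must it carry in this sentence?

Candidates per position — 1:spaudraam {preposition,conjunction}; 2:spaudraam {preposition,conjunction}; 3:grausk {determiner}; 4:geigout {preposition}; 5:slu {preposition}; 6:veitholm {verb,conjunction}; 7:geigout {preposition}; 8:droim {verb}; 9:skainee {conjunction}.
If word 1 were preposition, no tagging could satisfy rule 1; so word 1 is conjunction.
If word 6 were verb, no tagging could satisfy rule 2; so word 6 is conjunction.
If word 2 were conjunction, no tagging could satisfy rule 3; so word 2 is preposition.
The unique satisfying tagging is: conjunction preposition determiner preposition preposition conjunction preposition verb conjunction.
Rule-by-rule: rule 1 holds; rule 2 holds; rule 3 holds; rule 4 holds; rule 5 holds.

preposition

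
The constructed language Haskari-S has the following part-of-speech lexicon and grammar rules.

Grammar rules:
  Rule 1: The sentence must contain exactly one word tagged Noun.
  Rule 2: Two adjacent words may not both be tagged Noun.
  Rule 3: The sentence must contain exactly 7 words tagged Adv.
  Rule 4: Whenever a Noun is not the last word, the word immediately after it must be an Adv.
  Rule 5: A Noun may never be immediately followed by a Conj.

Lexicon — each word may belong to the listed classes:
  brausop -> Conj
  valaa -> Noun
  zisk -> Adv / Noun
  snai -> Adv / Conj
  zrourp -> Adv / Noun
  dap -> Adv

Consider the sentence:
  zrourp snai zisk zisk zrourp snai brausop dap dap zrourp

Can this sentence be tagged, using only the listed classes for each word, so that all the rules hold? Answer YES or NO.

YES

Candidates per position — 1:zrourp {Adv,Noun}; 2:snai {Adv,Conj}; 3:zisk {Adv,Noun}; 4:zisk {Adv,Noun}; 5:zrourp {Adv,Noun}; 6:snai {Adv,Conj}; 7:brausop {Conj}; 8:dap {Adv}; 9:dap {Adv}; 10:zrourp {Adv,Noun}.
One satisfying assignment: Adv Adv Adv Adv Adv Conj Conj Adv Adv Noun.
Checking: rule 1 ok; rule 2 ok; rule 3 ok; rule 4 ok; rule 5 ok.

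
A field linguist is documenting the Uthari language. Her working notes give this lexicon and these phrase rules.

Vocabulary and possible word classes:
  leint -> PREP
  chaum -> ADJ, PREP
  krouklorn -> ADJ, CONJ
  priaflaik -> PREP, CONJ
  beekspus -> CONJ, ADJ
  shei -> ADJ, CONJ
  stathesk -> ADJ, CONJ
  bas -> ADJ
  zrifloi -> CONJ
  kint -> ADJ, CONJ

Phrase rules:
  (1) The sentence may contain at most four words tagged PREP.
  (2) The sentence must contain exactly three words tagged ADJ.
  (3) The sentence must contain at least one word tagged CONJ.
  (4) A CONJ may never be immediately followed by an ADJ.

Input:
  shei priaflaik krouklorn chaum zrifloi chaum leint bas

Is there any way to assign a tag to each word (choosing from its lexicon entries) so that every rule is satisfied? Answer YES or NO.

YES

Candidates per position — 1:shei {ADJ,CONJ}; 2:priaflaik {PREP,CONJ}; 3:krouklorn {ADJ,CONJ}; 4:chaum {ADJ,PREP}; 5:zrifloi {CONJ}; 6:chaum {ADJ,PREP}; 7:leint {PREP}; 8:bas {ADJ}.
One satisfying assignment: CONJ PREP ADJ ADJ CONJ PREP PREP ADJ.
Checking: rule 1 ok; rule 2 ok; rule 3 ok; rule 4 ok.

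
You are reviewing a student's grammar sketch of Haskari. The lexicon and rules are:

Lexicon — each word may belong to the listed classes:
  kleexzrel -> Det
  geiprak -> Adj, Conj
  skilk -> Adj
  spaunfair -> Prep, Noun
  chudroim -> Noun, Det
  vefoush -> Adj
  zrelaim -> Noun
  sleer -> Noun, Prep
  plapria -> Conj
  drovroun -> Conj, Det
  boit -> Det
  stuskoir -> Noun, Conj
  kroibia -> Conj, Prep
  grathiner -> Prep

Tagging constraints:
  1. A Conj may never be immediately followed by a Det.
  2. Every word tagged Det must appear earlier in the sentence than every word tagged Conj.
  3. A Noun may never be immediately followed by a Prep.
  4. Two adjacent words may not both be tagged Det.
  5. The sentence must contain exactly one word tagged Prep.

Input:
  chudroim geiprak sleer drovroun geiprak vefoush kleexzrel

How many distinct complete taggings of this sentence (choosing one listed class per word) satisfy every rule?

Candidates per position — 1:chudroim {Noun,Det}; 2:geiprak {Adj,Conj}; 3:sleer {Noun,Prep}; 4:drovroun {Conj,Det}; 5:geiprak {Adj,Conj}; 6:vefoush {Adj}; 7:kleexzrel {Det}.
There are 32 candidate sequences in total.
The sequences that satisfy every rule: Noun Adj Prep Det Adj Adj Det; Det Adj Prep Det Adj Adj Det.
Count = 2.

2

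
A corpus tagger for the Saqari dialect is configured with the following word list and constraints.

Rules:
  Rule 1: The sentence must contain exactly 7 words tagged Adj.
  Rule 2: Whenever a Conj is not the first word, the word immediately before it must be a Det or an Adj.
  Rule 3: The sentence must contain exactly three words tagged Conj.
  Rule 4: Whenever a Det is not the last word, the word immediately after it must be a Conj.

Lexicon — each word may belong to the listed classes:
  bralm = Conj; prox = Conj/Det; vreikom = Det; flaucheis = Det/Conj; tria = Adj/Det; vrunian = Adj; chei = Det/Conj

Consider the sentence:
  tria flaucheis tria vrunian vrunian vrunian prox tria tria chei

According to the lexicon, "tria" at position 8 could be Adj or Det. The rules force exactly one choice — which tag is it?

Candidates per position — 1:tria {Adj,Det}; 2:flaucheis {Det,Conj}; 3:tria {Adj,Det}; 4:vrunian {Adj}; 5:vrunian {Adj}; 6:vrunian {Adj}; 7:prox {Conj,Det}; 8:tria {Adj,Det}; 9:tria {Adj,Det}; 10:chei {Det,Conj}.
Word 1 cannot be Det — rule 1 would then fail for every completion. It is Adj.
Word 2 cannot be Det — rule 3 would then fail for every completion. It is Conj.
Word 3 cannot be Det — rule 1 would then fail for every completion. It is Adj.
Word 7 cannot be Det — rule 3 would then fail for every completion. It is Conj.
Word 8 cannot be Det — rule 1 would then fail for every completion. It is Adj.
Word 9 cannot be Det — rule 1 would then fail for every completion. It is Adj.
Word 10 cannot be Det — rule 3 would then fail for every completion. It is Conj.
That leaves exactly one tagging: Adj Conj Adj Adj Adj Adj Conj Adj Adj Conj.
Checking: rule 1 holds; rule 2 holds; rule 3 holds; rule 4 holds.

Adj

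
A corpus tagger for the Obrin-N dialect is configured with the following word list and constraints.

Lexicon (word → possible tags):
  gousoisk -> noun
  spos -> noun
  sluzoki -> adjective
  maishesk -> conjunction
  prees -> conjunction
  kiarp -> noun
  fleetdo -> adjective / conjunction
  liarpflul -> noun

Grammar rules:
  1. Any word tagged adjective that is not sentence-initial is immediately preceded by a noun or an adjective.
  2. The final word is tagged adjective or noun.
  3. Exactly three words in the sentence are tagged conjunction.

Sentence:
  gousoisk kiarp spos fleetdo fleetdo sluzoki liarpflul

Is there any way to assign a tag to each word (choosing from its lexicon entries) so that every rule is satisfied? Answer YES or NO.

Candidates per position — 1:gousoisk {noun}; 2:kiarp {noun}; 3:spos {noun}; 4:fleetdo {adjective,conjunction}; 5:fleetdo {adjective,conjunction}; 6:sluzoki {adjective}; 7:liarpflul {noun}.
Rule 3 cannot be satisfied by any choice of tags from the lexicon.
So there is no consistent tagging.

NO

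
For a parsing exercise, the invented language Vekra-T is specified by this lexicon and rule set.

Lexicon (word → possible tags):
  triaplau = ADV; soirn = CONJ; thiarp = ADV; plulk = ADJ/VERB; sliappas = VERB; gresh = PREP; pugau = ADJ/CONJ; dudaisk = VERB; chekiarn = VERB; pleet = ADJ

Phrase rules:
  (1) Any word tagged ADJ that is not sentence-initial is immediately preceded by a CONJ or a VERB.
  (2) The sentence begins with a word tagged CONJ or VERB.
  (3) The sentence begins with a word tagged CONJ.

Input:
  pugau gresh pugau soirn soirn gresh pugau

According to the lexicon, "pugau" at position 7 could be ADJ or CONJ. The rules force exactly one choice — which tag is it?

Candidates per position — 1:pugau {ADJ,CONJ}; 2:gresh {PREP}; 3:pugau {ADJ,CONJ}; 4:soirn {CONJ}; 5:soirn {CONJ}; 6:gresh {PREP}; 7:pugau {ADJ,CONJ}.
Word 1 cannot be ADJ — rule 2 would then fail for every completion. It is CONJ.
Word 3 cannot be ADJ — rule 1 would then fail for every completion. It is CONJ.
Word 7 cannot be ADJ — rule 1 would then fail for every completion. It is CONJ.
That leaves exactly one tagging: CONJ PREP CONJ CONJ CONJ PREP CONJ.
Rule-by-rule: rule 1 holds; rule 2 holds; rule 3 holds.

CONJ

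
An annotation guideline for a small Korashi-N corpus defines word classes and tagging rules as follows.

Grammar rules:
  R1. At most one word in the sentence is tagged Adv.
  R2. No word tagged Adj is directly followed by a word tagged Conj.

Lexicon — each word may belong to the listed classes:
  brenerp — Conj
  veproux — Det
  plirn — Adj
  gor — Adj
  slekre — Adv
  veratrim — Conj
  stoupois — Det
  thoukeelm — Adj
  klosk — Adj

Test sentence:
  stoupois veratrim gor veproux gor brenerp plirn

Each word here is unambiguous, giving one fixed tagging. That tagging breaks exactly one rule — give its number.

2

Fixed tagging: Det Conj Adj Det Adj Conj Adj.
Rule check: R1 holds, R2 violated.
Only rule 2 fails.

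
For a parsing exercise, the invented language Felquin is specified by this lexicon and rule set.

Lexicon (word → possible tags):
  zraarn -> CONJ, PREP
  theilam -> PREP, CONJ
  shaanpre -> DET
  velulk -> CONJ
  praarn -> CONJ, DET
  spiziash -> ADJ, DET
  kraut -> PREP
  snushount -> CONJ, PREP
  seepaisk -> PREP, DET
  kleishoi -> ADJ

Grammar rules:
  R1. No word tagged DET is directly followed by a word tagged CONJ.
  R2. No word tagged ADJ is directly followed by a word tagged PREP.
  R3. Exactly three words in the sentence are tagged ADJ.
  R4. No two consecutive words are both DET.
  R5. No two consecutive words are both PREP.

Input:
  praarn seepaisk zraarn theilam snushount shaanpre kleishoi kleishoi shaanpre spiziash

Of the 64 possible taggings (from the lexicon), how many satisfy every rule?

Candidates per position — 1:praarn {CONJ,DET}; 2:seepaisk {PREP,DET}; 3:zraarn {CONJ,PREP}; 4:theilam {PREP,CONJ}; 5:snushount {CONJ,PREP}; 6:shaanpre {DET}; 7:kleishoi {ADJ}; 8:kleishoi {ADJ}; 9:shaanpre {DET}; 10:spiziash {ADJ,DET}.
There are 64 candidate sequences in total.
Checking each against the rules leaves 8 sequences.
Count = 8.

8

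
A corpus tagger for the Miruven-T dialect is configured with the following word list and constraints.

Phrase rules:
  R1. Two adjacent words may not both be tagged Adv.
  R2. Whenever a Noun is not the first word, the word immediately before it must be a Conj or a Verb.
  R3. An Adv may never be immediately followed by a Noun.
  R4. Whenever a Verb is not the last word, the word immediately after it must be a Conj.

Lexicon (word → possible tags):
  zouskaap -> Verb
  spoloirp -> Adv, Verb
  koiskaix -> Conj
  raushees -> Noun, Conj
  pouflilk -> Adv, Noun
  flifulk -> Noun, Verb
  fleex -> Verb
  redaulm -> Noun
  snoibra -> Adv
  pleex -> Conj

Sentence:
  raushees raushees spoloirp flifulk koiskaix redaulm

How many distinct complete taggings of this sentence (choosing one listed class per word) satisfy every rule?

Candidates per position — 1:raushees {Noun,Conj}; 2:raushees {Noun,Conj}; 3:spoloirp {Adv,Verb}; 4:flifulk {Noun,Verb}; 5:koiskaix {Conj}; 6:redaulm {Noun}.
There are 16 candidate sequences in total.
The sequences that satisfy every rule: Noun Conj Adv Verb Conj Noun; Conj Noun Adv Verb Conj Noun; Conj Conj Adv Verb Conj Noun.
Count = 3.

3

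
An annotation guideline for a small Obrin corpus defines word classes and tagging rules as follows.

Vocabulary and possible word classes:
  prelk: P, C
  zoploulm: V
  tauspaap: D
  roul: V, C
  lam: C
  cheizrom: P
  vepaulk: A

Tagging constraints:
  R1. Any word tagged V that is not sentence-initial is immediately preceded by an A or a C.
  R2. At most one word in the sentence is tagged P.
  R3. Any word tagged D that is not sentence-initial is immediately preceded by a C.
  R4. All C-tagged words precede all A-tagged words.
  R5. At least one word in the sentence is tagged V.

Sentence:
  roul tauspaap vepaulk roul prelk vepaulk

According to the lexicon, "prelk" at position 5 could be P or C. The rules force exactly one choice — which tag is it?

Candidates per position — 1:roul {V,C}; 2:tauspaap {D}; 3:vepaulk {A}; 4:roul {V,C}; 5:prelk {P,C}; 6:vepaulk {A}.
At position 1, choosing V makes rule 3 impossible to satisfy; hence C.
At position 4, choosing C makes rule 4 impossible to satisfy; hence V.
At position 5, choosing C makes rule 4 impossible to satisfy; hence P.
The unique satisfying tagging is: C D A V P A.
Check: rule 1 holds; rule 2 holds; rule 3 holds; rule 4 holds; rule 5 holds.

P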